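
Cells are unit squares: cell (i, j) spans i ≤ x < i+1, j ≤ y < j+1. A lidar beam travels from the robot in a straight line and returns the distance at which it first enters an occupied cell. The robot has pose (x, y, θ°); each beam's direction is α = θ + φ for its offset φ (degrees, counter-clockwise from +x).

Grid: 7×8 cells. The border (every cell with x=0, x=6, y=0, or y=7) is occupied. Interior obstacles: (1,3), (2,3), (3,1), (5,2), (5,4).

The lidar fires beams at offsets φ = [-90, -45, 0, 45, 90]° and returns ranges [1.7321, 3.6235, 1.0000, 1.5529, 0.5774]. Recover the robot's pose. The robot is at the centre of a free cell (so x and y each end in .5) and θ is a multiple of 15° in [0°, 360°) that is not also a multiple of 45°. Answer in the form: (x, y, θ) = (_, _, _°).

(x, y, θ) = (4.5, 2.5, 240°)

Candidates: 25 free-cell centres × 16 headings = 400 poses. Raycast each; keep the one whose scan matches to 4 dp.
  (1.5, 6.5, 15°): beam 1 = 2.5882 ≠ 1.7321 ✗
  (4.5, 3.5, 30°): beam 1 = 1.0000 ≠ 1.7321 ✗
  (4.5, 3.5, 345°): beam 1 = 1.9319 ≠ 1.7321 ✗
  (4.5, 3.5, 300°): beam 1 = 4.0415 ≠ 1.7321 ✗
  …
  (4.5, 2.5, 240°): r_1=1.7321, r_2=3.6235, r_3=1.0000, r_4=1.5529, r_5=0.5774 — all match ✓
No second candidate reproduces the full scan.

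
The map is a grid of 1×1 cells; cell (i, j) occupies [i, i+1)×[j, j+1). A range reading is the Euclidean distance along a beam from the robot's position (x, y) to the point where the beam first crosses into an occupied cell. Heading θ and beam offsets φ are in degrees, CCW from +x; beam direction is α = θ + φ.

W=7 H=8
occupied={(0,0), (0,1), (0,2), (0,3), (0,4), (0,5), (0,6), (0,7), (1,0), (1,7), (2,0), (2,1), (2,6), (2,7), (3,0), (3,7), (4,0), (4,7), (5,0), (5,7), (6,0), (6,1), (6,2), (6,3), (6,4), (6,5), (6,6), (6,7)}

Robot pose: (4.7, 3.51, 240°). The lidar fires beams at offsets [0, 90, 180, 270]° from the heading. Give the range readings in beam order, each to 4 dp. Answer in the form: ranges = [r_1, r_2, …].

beam 1: φ=0°, α=240°
  dir = (cos 240°, sin 240°) = (-0.5000, -0.8660); from cell (4,3)
  next x-line at t=1.4000, next y-line at t=0.5889; Δt_x=2.0000, Δt_y=1.1547
    y: enter (4,2) at t=0.5889
    x: enter (3,2) at t=1.4000
    y: enter (3,1) at t=1.7436
    y: enter (3,0) at t=2.8983 ← occupied
  → r_1 = 2.8983
beam 2: φ=90°, α=330°
  dir = (cos 330°, sin 330°) = (0.8660, -0.5000); from cell (4,3)
  next x-line at t=0.3464, next y-line at t=1.0200; Δt_x=1.1547, Δt_y=2.0000
    x: enter (5,3) at t=0.3464
    y: enter (5,2) at t=1.0200
    x: enter (6,2) at t=1.5011 ← occupied
  → r_2 = 1.5011
beam 3: φ=180°, α=60°
  dir = (cos 60°, sin 60°) = (0.5000, 0.8660); from cell (4,3)
  next x-line at t=0.6000, next y-line at t=0.5658; Δt_x=2.0000, Δt_y=1.1547
    y: enter (4,4) at t=0.5658
    x: enter (5,4) at t=0.6000
    y: enter (5,5) at t=1.7205
    x: enter (6,5) at t=2.6000 ← occupied
  → r_3 = 2.6000
beam 4: φ=270°, α=150°
  dir = (cos 150°, sin 150°) = (-0.8660, 0.5000); from cell (4,3)
  next x-line at t=0.8083, next y-line at t=0.9800; Δt_x=1.1547, Δt_y=2.0000
    x: enter (3,3) at t=0.8083
    y: enter (3,4) at t=0.9800
    x: enter (2,4) at t=1.9630
    y: enter (2,5) at t=2.9800
    x: enter (1,5) at t=3.1177
    x: enter (0,5) at t=4.2724 ← occupied
  → r_4 = 4.2724

ranges = [2.8983, 1.5011, 2.6000, 4.2724]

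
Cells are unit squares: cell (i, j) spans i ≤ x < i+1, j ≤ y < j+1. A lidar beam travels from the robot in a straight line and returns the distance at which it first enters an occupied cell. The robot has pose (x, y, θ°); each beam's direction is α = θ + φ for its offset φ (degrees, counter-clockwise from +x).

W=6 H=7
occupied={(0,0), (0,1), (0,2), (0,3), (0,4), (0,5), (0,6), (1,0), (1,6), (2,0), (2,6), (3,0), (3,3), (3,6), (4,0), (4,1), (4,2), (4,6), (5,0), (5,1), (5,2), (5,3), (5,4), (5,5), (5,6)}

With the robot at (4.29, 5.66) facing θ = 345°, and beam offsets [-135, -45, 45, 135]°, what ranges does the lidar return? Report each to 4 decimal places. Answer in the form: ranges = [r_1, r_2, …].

ranges = [3.7990, 1.4200, 0.6800, 0.3926]

beam 1: φ=-135°, α=210°
  direction (-0.8660, -0.5000); cell (4,5); t to first gridline: x 0.3349, y 1.3200 (then +1.1547 / +2.0000)
    (3,5) via x @ 0.3349
    (3,4) via y @ 1.3200
    (2,4) via x @ 1.4896
    (1,4) via x @ 2.6443
    (1,3) via y @ 3.3200
    (0,3) via x @ 3.7990  # hit
  → r_1 = 3.7990
beam 2: φ=-45°, α=300°
  direction (0.5000, -0.8660); cell (4,5); t to first gridline: x 1.4200, y 0.7621 (then +2.0000 / +1.1547)
    (4,4) via y @ 0.7621
    (5,4) via x @ 1.4200  # hit
  → r_2 = 1.4200
beam 3: φ=45°, α=30°
  direction (0.8660, 0.5000); cell (4,5); t to first gridline: x 0.8198, y 0.6800 (then +1.1547 / +2.0000)
    (4,6) via y @ 0.6800  # hit
  → r_3 = 0.6800
beam 4: φ=135°, α=120°
  direction (-0.5000, 0.8660); cell (4,5); t to first gridline: x 0.5800, y 0.3926 (then +2.0000 / +1.1547)
    (4,6) via y @ 0.3926  # hit
  → r_4 = 0.3926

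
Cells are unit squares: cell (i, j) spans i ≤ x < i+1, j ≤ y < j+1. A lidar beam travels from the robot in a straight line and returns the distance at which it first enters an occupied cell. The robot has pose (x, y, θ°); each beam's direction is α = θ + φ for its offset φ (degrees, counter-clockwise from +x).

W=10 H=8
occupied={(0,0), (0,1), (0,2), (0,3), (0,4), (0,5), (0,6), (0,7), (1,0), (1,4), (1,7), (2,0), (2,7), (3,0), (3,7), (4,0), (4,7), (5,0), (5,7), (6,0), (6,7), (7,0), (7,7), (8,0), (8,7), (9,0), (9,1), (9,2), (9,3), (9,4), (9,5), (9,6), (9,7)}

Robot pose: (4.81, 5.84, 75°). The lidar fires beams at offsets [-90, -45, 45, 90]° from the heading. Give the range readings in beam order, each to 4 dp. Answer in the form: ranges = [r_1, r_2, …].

beam 1: φ=-90°, α=345°
  d=(0.9659,-0.2588)  start (4,5)  tX=0.1967 tY=3.2455  stride 1/|dx|=1.0353 1/|dy|=3.8637
    cross x-line → (5,5), t=0.1967
    cross x-line → (6,5), t=1.2320
    cross x-line → (7,5), t=2.2673
    cross y-line → (7,4), t=3.2455
    cross x-line → (8,4), t=3.3025
    cross x-line → (9,4), t=4.3378 (wall)
  → r_1 = 4.3378
beam 2: φ=-45°, α=30°
  d=(0.8660,0.5000)  start (4,5)  tX=0.2194 tY=0.3200  stride 1/|dx|=1.1547 1/|dy|=2.0000
    cross x-line → (5,5), t=0.2194
    cross y-line → (5,6), t=0.3200
    cross x-line → (6,6), t=1.3741
    cross y-line → (6,7), t=2.3200 (wall)
  → r_2 = 2.3200
beam 3: φ=45°, α=120°
  d=(-0.5000,0.8660)  start (4,5)  tX=1.6200 tY=0.1848  stride 1/|dx|=2.0000 1/|dy|=1.1547
    cross y-line → (4,6), t=0.1848
    cross y-line → (4,7), t=1.3395 (wall)
  → r_3 = 1.3395
beam 4: φ=90°, α=165°
  d=(-0.9659,0.2588)  start (4,5)  tX=0.8386 tY=0.6182  stride 1/|dx|=1.0353 1/|dy|=3.8637
    cross y-line → (4,6), t=0.6182
    cross x-line → (3,6), t=0.8386
    cross x-line → (2,6), t=1.8738
    cross x-line → (1,6), t=2.9091
    cross x-line → (0,6), t=3.9444 (wall)
  → r_4 = 3.9444

ranges = [4.3378, 2.3200, 1.3395, 3.9444]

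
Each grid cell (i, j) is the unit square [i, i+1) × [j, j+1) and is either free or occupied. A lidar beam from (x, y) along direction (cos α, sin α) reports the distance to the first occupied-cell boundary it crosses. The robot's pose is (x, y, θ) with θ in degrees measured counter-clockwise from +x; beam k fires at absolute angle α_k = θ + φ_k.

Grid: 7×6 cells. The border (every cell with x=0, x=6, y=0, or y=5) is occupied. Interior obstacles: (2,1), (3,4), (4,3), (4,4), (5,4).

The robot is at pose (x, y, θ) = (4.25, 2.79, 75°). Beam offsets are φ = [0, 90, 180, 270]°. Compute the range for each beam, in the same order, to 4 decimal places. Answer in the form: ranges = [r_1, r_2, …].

ranges = [0.2174, 3.3646, 1.8531, 1.8117]

beam 1: φ=0°, α=75°
  direction (0.2588, 0.9659); cell (4,2); t to first gridline: x 2.8978, y 0.2174 (then +3.8637 / +1.0353)
    (4,3) via y @ 0.2174  # hit
  → r_1 = 0.2174
beam 2: φ=90°, α=165°
  direction (-0.9659, 0.2588); cell (4,2); t to first gridline: x 0.2588, y 0.8114 (then +1.0353 / +3.8637)
    (3,2) via x @ 0.2588
    (3,3) via y @ 0.8114
    (2,3) via x @ 1.2941
    (1,3) via x @ 2.3294
    (0,3) via x @ 3.3646  # hit
  → r_2 = 3.3646
beam 3: φ=180°, α=255°
  direction (-0.2588, -0.9659); cell (4,2); t to first gridline: x 0.9659, y 0.8179 (then +3.8637 / +1.0353)
    (4,1) via y @ 0.8179
    (3,1) via x @ 0.9659
    (3,0) via y @ 1.8531  # hit
  → r_3 = 1.8531
beam 4: φ=270°, α=345°
  direction (0.9659, -0.2588); cell (4,2); t to first gridline: x 0.7765, y 3.0523 (then +1.0353 / +3.8637)
    (5,2) via x @ 0.7765
    (6,2) via x @ 1.8117  # hit
  → r_4 = 1.8117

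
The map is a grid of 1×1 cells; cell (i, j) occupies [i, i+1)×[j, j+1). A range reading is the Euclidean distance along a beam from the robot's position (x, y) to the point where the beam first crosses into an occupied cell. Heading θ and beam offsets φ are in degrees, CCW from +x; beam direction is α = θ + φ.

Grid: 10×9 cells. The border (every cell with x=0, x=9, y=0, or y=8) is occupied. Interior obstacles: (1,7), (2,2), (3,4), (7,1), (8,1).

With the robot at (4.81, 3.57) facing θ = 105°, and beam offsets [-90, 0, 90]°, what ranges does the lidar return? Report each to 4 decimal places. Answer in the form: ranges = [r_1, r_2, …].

ranges = [4.3378, 4.5863, 2.2023]

beam 1: φ=-90°, α=15°
  direction (0.9659, 0.2588); cell (4,3); t to first gridline: x 0.1967, y 1.6614 (then +1.0353 / +3.8637)
    (5,3) via x @ 0.1967
    (6,3) via x @ 1.2320
    (6,4) via y @ 1.6614
    (7,4) via x @ 2.2673
    (8,4) via x @ 3.3025
    (9,4) via x @ 4.3378  # hit
  → r_1 = 4.3378
beam 2: φ=0°, α=105°
  direction (-0.2588, 0.9659); cell (4,3); t to first gridline: x 3.1296, y 0.4452 (then +3.8637 / +1.0353)
    (4,4) via y @ 0.4452
    (4,5) via y @ 1.4804
    (4,6) via y @ 2.5157
    (3,6) via x @ 3.1296
    (3,7) via y @ 3.5510
    (3,8) via y @ 4.5863  # hit
  → r_2 = 4.5863
beam 3: φ=90°, α=195°
  direction (-0.9659, -0.2588); cell (4,3); t to first gridline: x 0.8386, y 2.2023 (then +1.0353 / +3.8637)
    (3,3) via x @ 0.8386
    (2,3) via x @ 1.8738
    (2,2) via y @ 2.2023  # hit
  → r_3 = 2.2023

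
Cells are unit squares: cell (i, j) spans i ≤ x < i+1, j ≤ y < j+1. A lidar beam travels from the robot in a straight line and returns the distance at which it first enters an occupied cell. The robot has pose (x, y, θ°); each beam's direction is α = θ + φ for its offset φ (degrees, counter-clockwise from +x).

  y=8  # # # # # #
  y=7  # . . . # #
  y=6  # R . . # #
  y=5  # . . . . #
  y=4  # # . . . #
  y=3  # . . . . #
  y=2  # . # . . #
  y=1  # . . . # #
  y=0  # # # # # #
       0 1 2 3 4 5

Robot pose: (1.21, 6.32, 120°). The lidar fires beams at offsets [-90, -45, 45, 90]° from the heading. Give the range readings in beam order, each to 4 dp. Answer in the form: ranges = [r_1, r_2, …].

ranges = [3.2216, 1.7393, 0.2174, 0.2425]

beam 1: φ=-90°, α=30°
  cosα=0.8660 sinα=0.5000 | (1,6) | tMaxX 0.9122 tMaxY 1.3600 | tΔX 1.1547 tΔY 2.0000
    t=0.9122 [x] (2,6)
    t=1.3600 [y] (2,7)
    t=2.0669 [x] (3,7)
    t=3.2216 [x] (4,7) — stop
  → r_1 = 3.2216
beam 2: φ=-45°, α=75°
  cosα=0.2588 sinα=0.9659 | (1,6) | tMaxX 3.0523 tMaxY 0.7040 | tΔX 3.8637 tΔY 1.0353
    t=0.7040 [y] (1,7)
    t=1.7393 [y] (1,8) — stop
  → r_2 = 1.7393
beam 3: φ=45°, α=165°
  cosα=-0.9659 sinα=0.2588 | (1,6) | tMaxX 0.2174 tMaxY 2.6273 | tΔX 1.0353 tΔY 3.8637
    t=0.2174 [x] (0,6) — stop
  → r_3 = 0.2174
beam 4: φ=90°, α=210°
  cosα=-0.8660 sinα=-0.5000 | (1,6) | tMaxX 0.2425 tMaxY 0.6400 | tΔX 1.1547 tΔY 2.0000
    t=0.2425 [x] (0,6) — stop
  → r_4 = 0.2425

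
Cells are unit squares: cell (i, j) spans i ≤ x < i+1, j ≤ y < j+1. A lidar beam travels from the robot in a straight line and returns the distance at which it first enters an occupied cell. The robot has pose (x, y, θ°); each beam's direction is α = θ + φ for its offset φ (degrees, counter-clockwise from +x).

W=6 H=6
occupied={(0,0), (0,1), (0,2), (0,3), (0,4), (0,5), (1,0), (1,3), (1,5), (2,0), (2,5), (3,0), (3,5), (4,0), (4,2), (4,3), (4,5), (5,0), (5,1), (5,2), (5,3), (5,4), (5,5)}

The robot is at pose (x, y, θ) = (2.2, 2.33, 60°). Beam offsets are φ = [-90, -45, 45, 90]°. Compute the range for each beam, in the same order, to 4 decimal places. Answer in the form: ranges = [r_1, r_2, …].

beam 1: φ=-90°, α=330°
  dir = (cos 330°, sin 330°) = (0.8660, -0.5000); from cell (2,2)
  next x-line at t=0.9238, next y-line at t=0.6600; Δt_x=1.1547, Δt_y=2.0000
    y: enter (2,1) at t=0.6600
    x: enter (3,1) at t=0.9238
    x: enter (4,1) at t=2.0785
    y: enter (4,0) at t=2.6600 ← occupied
  → r_1 = 2.6600
beam 2: φ=-45°, α=15°
  dir = (cos 15°, sin 15°) = (0.9659, 0.2588); from cell (2,2)
  next x-line at t=0.8282, next y-line at t=2.5887; Δt_x=1.0353, Δt_y=3.8637
    x: enter (3,2) at t=0.8282
    x: enter (4,2) at t=1.8635 ← occupied
  → r_2 = 1.8635
beam 3: φ=45°, α=105°
  dir = (cos 105°, sin 105°) = (-0.2588, 0.9659); from cell (2,2)
  next x-line at t=0.7727, next y-line at t=0.6936; Δt_x=3.8637, Δt_y=1.0353
    y: enter (2,3) at t=0.6936
    x: enter (1,3) at t=0.7727 ← occupied
  → r_3 = 0.7727
beam 4: φ=90°, α=150°
  dir = (cos 150°, sin 150°) = (-0.8660, 0.5000); from cell (2,2)
  next x-line at t=0.2309, next y-line at t=1.3400; Δt_x=1.1547, Δt_y=2.0000
    x: enter (1,2) at t=0.2309
    y: enter (1,3) at t=1.3400 ← occupied
  → r_4 = 1.3400

ranges = [2.6600, 1.8635, 0.7727, 1.3400]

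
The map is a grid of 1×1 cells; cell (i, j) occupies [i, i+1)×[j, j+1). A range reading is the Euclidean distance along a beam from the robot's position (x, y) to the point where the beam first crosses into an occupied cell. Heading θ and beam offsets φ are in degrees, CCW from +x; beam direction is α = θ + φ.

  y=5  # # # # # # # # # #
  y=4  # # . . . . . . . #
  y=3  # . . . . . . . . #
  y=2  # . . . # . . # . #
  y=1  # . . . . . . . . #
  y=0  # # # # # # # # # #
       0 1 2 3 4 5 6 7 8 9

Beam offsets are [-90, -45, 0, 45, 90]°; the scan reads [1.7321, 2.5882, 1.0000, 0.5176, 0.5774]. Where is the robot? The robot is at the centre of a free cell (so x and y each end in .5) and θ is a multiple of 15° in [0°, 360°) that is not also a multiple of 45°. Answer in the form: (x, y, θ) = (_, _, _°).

Candidates: 29 free-cell centres × 16 headings = 464 poses. Raycast each; keep the one whose scan matches to 4 dp.
  (5.5, 3.5, 105°): beam 1 = 3.6235 ≠ 1.7321 ✗
  (3.5, 3.5, 165°): beam 1 = 1.5529 ≠ 1.7321 ✗
  (3.5, 1.5, 240°): beam 1 = 2.8868 ≠ 1.7321 ✗
  (6.5, 3.5, 210°): beam 2 = 4.6587 ≠ 2.5882 ✗
  …
  (6.5, 4.5, 30°): r_1=1.7321, r_2=2.5882, r_3=1.0000, r_4=0.5176, r_5=0.5774 — all match ✓
Only this pose fits every beam.

(x, y, θ) = (6.5, 4.5, 30°)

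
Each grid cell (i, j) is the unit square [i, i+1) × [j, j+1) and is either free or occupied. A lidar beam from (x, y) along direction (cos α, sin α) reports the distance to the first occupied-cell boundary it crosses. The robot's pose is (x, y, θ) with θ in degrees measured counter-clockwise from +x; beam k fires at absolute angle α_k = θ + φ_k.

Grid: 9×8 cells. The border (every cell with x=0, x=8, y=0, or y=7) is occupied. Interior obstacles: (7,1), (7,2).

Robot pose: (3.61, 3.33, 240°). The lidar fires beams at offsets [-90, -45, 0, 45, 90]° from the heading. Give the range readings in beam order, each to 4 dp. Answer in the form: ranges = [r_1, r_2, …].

ranges = [3.0138, 2.7021, 2.6905, 2.4122, 3.9144]

beam 1: φ=-90°, α=150°
  cosα=-0.8660 sinα=0.5000 | (3,3) | tMaxX 0.7044 tMaxY 1.3400 | tΔX 1.1547 tΔY 2.0000
    t=0.7044 [x] (2,3)
    t=1.3400 [y] (2,4)
    t=1.8591 [x] (1,4)
    t=3.0138 [x] (0,4) — stop
  → r_1 = 3.0138
beam 2: φ=-45°, α=195°
  cosα=-0.9659 sinα=-0.2588 | (3,3) | tMaxX 0.6315 tMaxY 1.2750 | tΔX 1.0353 tΔY 3.8637
    t=0.6315 [x] (2,3)
    t=1.2750 [y] (2,2)
    t=1.6668 [x] (1,2)
    t=2.7021 [x] (0,2) — stop
  → r_2 = 2.7021
beam 3: φ=0°, α=240°
  cosα=-0.5000 sinα=-0.8660 | (3,3) | tMaxX 1.2200 tMaxY 0.3811 | tΔX 2.0000 tΔY 1.1547
    t=0.3811 [y] (3,2)
    t=1.2200 [x] (2,2)
    t=1.5358 [y] (2,1)
    t=2.6905 [y] (2,0) — stop
  → r_3 = 2.6905
beam 4: φ=45°, α=285°
  cosα=0.2588 sinα=-0.9659 | (3,3) | tMaxX 1.5068 tMaxY 0.3416 | tΔX 3.8637 tΔY 1.0353
    t=0.3416 [y] (3,2)
    t=1.3769 [y] (3,1)
    t=1.5068 [x] (4,1)
    t=2.4122 [y] (4,0) — stop
  → r_4 = 2.4122
beam 5: φ=90°, α=330°
  cosα=0.8660 sinα=-0.5000 | (3,3) | tMaxX 0.4503 tMaxY 0.6600 | tΔX 1.1547 tΔY 2.0000
    t=0.4503 [x] (4,3)
    t=0.6600 [y] (4,2)
    t=1.6050 [x] (5,2)
    t=2.6600 [y] (5,1)
    t=2.7597 [x] (6,1)
    t=3.9144 [x] (7,1) — stop
  → r_5 = 3.9144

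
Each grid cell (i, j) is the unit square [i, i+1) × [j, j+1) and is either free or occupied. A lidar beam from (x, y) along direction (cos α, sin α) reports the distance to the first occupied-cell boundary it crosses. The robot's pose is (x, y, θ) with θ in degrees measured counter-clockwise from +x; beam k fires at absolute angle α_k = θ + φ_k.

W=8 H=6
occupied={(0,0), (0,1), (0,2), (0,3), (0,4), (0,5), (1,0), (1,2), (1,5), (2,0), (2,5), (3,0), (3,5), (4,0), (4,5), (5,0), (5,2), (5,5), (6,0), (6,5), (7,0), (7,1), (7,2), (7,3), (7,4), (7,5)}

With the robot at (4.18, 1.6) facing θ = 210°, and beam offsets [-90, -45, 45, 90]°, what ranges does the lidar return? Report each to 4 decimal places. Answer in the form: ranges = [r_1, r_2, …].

ranges = [3.9260, 2.2569, 0.6212, 0.6928]

beam 1: φ=-90°, α=120°
  d=(-0.5000,0.8660)  start (4,1)  tX=0.3600 tY=0.4619  stride 1/|dx|=2.0000 1/|dy|=1.1547
    cross x-line → (3,1), t=0.3600
    cross y-line → (3,2), t=0.4619
    cross y-line → (3,3), t=1.6166
    cross x-line → (2,3), t=2.3600
    cross y-line → (2,4), t=2.7713
    cross y-line → (2,5), t=3.9260 (wall)
  → r_1 = 3.9260
beam 2: φ=-45°, α=165°
  d=(-0.9659,0.2588)  start (4,1)  tX=0.1863 tY=1.5455  stride 1/|dx|=1.0353 1/|dy|=3.8637
    cross x-line → (3,1), t=0.1863
    cross x-line → (2,1), t=1.2216
    cross y-line → (2,2), t=1.5455
    cross x-line → (1,2), t=2.2569 (wall)
  → r_2 = 2.2569
beam 3: φ=45°, α=255°
  d=(-0.2588,-0.9659)  start (4,1)  tX=0.6955 tY=0.6212  stride 1/|dx|=3.8637 1/|dy|=1.0353
    cross y-line → (4,0), t=0.6212 (wall)
  → r_3 = 0.6212
beam 4: φ=90°, α=300°
  d=(0.5000,-0.8660)  start (4,1)  tX=1.6400 tY=0.6928  stride 1/|dx|=2.0000 1/|dy|=1.1547
    cross y-line → (4,0), t=0.6928 (wall)
  → r_4 = 0.6928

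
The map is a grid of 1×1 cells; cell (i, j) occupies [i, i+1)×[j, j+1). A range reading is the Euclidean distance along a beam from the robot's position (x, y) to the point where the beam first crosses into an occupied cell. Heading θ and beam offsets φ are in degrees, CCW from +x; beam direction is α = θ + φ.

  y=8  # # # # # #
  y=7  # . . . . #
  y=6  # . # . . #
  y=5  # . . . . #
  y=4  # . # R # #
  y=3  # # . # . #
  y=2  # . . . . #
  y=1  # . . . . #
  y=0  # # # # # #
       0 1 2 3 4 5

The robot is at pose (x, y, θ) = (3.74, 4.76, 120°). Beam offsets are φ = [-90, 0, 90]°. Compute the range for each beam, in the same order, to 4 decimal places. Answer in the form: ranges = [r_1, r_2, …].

beam 1: φ=-90°, α=30°
  dir = (cos 30°, sin 30°) = (0.8660, 0.5000); from cell (3,4)
  next x-line at t=0.3002, next y-line at t=0.4800; Δt_x=1.1547, Δt_y=2.0000
    x: enter (4,4) at t=0.3002 ← occupied
  → r_1 = 0.3002
beam 2: φ=0°, α=120°
  dir = (cos 120°, sin 120°) = (-0.5000, 0.8660); from cell (3,4)
  next x-line at t=1.4800, next y-line at t=0.2771; Δt_x=2.0000, Δt_y=1.1547
    y: enter (3,5) at t=0.2771
    y: enter (3,6) at t=1.4318
    x: enter (2,6) at t=1.4800 ← occupied
  → r_2 = 1.4800
beam 3: φ=90°, α=210°
  dir = (cos 210°, sin 210°) = (-0.8660, -0.5000); from cell (3,4)
  next x-line at t=0.8545, next y-line at t=1.5200; Δt_x=1.1547, Δt_y=2.0000
    x: enter (2,4) at t=0.8545 ← occupied
  → r_3 = 0.8545

ranges = [0.3002, 1.4800, 0.8545]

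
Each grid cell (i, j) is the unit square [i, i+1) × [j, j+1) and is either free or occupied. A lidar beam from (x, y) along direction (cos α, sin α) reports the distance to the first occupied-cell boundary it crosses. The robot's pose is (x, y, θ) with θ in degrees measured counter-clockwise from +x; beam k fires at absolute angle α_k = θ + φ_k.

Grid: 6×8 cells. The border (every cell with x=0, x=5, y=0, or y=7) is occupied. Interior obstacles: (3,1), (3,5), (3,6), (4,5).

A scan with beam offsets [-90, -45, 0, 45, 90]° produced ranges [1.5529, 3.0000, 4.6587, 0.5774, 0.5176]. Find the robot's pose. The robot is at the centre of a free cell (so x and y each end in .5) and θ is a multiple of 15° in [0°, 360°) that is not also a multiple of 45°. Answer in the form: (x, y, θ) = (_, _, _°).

(x, y, θ) = (2.5, 6.5, 285°)

Candidates: 20 free-cell centres × 16 headings = 320 poses. Raycast each; keep the one whose scan matches to 4 dp.
  (3.5, 3.5, 255°): beam 1 = 2.5882 ≠ 1.5529 ✗
  (2.5, 4.5, 75°): beam 1 = 2.5882 ≠ 1.5529 ✗
  (1.5, 5.5, 195°): beam 2 = 0.5774 ≠ 3.0000 ✗
  (2.5, 4.5, 150°): beam 1 = 1.0000 ≠ 1.5529 ✗
  …
  (2.5, 6.5, 285°): r_1=1.5529, r_2=3.0000, r_3=4.6587, r_4=0.5774, r_5=0.5176 — all match ✓
Unique over the lattice → pose = (2.5, 6.5, 285°).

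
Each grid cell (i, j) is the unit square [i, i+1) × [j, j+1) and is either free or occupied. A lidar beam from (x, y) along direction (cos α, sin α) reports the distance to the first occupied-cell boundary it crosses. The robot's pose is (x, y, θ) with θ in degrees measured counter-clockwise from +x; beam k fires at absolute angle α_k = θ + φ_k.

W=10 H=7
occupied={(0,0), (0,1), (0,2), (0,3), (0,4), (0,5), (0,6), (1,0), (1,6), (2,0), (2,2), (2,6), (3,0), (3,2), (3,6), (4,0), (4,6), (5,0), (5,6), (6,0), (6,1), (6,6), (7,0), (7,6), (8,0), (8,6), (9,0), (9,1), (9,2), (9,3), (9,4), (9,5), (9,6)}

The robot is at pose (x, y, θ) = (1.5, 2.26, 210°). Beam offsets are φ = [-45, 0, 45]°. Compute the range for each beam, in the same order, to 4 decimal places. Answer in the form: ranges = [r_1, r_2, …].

ranges = [0.5176, 0.5774, 1.3044]

beam 1: φ=-45°, α=165°
  cosα=-0.9659 sinα=0.2588 | (1,2) | tMaxX 0.5176 tMaxY 2.8591 | tΔX 1.0353 tΔY 3.8637
    t=0.5176 [x] (0,2) — stop
  → r_1 = 0.5176
beam 2: φ=0°, α=210°
  cosα=-0.8660 sinα=-0.5000 | (1,2) | tMaxX 0.5774 tMaxY 0.5200 | tΔX 1.1547 tΔY 2.0000
    t=0.5200 [y] (1,1)
    t=0.5774 [x] (0,1) — stop
  → r_2 = 0.5774
beam 3: φ=45°, α=255°
  cosα=-0.2588 sinα=-0.9659 | (1,2) | tMaxX 1.9319 tMaxY 0.2692 | tΔX 3.8637 tΔY 1.0353
    t=0.2692 [y] (1,1)
    t=1.3044 [y] (1,0) — stop
  → r_3 = 1.3044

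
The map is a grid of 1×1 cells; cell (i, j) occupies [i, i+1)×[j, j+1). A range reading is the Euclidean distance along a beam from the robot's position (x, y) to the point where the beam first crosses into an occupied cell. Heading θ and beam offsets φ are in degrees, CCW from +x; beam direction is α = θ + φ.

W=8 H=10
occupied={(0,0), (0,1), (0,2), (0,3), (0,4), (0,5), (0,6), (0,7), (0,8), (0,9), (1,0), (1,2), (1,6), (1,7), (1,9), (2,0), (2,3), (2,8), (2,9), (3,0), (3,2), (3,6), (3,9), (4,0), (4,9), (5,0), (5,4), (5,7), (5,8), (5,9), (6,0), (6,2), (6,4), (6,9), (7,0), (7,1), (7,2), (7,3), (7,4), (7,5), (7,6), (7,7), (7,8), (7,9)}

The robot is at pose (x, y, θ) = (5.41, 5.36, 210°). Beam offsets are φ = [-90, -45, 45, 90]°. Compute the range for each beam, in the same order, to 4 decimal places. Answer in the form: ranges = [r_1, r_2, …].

ranges = [4.2031, 2.4728, 0.3727, 0.4157]

beam 1: φ=-90°, α=120°
  cosα=-0.5000 sinα=0.8660 | (5,5) | tMaxX 0.8200 tMaxY 0.7390 | tΔX 2.0000 tΔY 1.1547
    t=0.7390 [y] (5,6)
    t=0.8200 [x] (4,6)
    t=1.8937 [y] (4,7)
    t=2.8200 [x] (3,7)
    t=3.0484 [y] (3,8)
    t=4.2031 [y] (3,9) — stop
  → r_1 = 4.2031
beam 2: φ=-45°, α=165°
  cosα=-0.9659 sinα=0.2588 | (5,5) | tMaxX 0.4245 tMaxY 2.4728 | tΔX 1.0353 tΔY 3.8637
    t=0.4245 [x] (4,5)
    t=1.4597 [x] (3,5)
    t=2.4728 [y] (3,6) — stop
  → r_2 = 2.4728
beam 3: φ=45°, α=255°
  cosα=-0.2588 sinα=-0.9659 | (5,5) | tMaxX 1.5841 tMaxY 0.3727 | tΔX 3.8637 tΔY 1.0353
    t=0.3727 [y] (5,4) — stop
  → r_3 = 0.3727
beam 4: φ=90°, α=300°
  cosα=0.5000 sinα=-0.8660 | (5,5) | tMaxX 1.1800 tMaxY 0.4157 | tΔX 2.0000 tΔY 1.1547
    t=0.4157 [y] (5,4) — stop
  → r_4 = 0.4157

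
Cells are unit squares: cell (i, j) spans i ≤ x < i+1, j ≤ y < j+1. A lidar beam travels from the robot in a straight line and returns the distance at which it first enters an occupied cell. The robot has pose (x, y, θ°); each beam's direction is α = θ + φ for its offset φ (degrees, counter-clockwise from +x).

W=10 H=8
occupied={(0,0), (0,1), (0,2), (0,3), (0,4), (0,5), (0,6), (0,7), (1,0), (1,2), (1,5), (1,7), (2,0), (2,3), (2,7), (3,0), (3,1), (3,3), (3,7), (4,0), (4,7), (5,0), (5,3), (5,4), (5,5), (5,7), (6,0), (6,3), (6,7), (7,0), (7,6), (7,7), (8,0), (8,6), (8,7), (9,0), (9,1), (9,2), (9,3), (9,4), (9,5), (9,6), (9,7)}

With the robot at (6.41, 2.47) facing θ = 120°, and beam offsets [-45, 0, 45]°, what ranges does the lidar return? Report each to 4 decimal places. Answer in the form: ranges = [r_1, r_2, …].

beam 1: φ=-45°, α=75°
  dir = (cos 75°, sin 75°) = (0.2588, 0.9659); from cell (6,2)
  next x-line at t=2.2796, next y-line at t=0.5487; Δt_x=3.8637, Δt_y=1.0353
    y: enter (6,3) at t=0.5487 ← occupied
  → r_1 = 0.5487
beam 2: φ=0°, α=120°
  dir = (cos 120°, sin 120°) = (-0.5000, 0.8660); from cell (6,2)
  next x-line at t=0.8200, next y-line at t=0.6120; Δt_x=2.0000, Δt_y=1.1547
    y: enter (6,3) at t=0.6120 ← occupied
  → r_2 = 0.6120
beam 3: φ=45°, α=165°
  dir = (cos 165°, sin 165°) = (-0.9659, 0.2588); from cell (6,2)
  next x-line at t=0.4245, next y-line at t=2.0478; Δt_x=1.0353, Δt_y=3.8637
    x: enter (5,2) at t=0.4245
    x: enter (4,2) at t=1.4597
    y: enter (4,3) at t=2.0478
    x: enter (3,3) at t=2.4950 ← occupied
  → r_3 = 2.4950

ranges = [0.5487, 0.6120, 2.4950]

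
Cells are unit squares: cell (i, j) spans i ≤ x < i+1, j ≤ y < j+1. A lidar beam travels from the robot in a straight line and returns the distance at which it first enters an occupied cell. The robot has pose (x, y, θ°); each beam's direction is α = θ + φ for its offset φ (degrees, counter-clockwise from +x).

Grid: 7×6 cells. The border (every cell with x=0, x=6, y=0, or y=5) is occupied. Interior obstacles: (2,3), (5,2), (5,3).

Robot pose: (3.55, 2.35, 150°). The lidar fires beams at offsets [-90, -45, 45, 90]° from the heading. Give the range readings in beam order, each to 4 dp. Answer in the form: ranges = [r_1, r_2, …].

ranges = [3.0600, 2.7435, 2.6400, 1.5588]

beam 1: φ=-90°, α=60°
  dir = (cos 60°, sin 60°) = (0.5000, 0.8660); from cell (3,2)
  next x-line at t=0.9000, next y-line at t=0.7506; Δt_x=2.0000, Δt_y=1.1547
    y: enter (3,3) at t=0.7506
    x: enter (4,3) at t=0.9000
    y: enter (4,4) at t=1.9053
    x: enter (5,4) at t=2.9000
    y: enter (5,5) at t=3.0600 ← occupied
  → r_1 = 3.0600
beam 2: φ=-45°, α=105°
  dir = (cos 105°, sin 105°) = (-0.2588, 0.9659); from cell (3,2)
  next x-line at t=2.1250, next y-line at t=0.6729; Δt_x=3.8637, Δt_y=1.0353
    y: enter (3,3) at t=0.6729
    y: enter (3,4) at t=1.7082
    x: enter (2,4) at t=2.1250
    y: enter (2,5) at t=2.7435 ← occupied
  → r_2 = 2.7435
beam 3: φ=45°, α=195°
  dir = (cos 195°, sin 195°) = (-0.9659, -0.2588); from cell (3,2)
  next x-line at t=0.5694, next y-line at t=1.3523; Δt_x=1.0353, Δt_y=3.8637
    x: enter (2,2) at t=0.5694
    y: enter (2,1) at t=1.3523
    x: enter (1,1) at t=1.6047
    x: enter (0,1) at t=2.6400 ← occupied
  → r_3 = 2.6400
beam 4: φ=90°, α=240°
  dir = (cos 240°, sin 240°) = (-0.5000, -0.8660); from cell (3,2)
  next x-line at t=1.1000, next y-line at t=0.4041; Δt_x=2.0000, Δt_y=1.1547
    y: enter (3,1) at t=0.4041
    x: enter (2,1) at t=1.1000
    y: enter (2,0) at t=1.5588 ← occupied
  → r_4 = 1.5588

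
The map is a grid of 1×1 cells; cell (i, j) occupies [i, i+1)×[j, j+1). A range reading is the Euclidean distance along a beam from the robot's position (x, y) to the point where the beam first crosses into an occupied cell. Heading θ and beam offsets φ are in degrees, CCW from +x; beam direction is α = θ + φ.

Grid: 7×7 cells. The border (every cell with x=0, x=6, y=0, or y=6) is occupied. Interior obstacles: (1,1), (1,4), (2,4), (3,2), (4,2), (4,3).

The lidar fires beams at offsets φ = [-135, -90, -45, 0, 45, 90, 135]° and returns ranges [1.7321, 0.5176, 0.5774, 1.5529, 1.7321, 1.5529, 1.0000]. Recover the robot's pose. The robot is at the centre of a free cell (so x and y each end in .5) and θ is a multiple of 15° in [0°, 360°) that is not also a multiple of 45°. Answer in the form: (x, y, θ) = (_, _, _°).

The pose lattice has 19·16 = 304 candidates. Test each by forward raycasting.
  (5.5, 4.5, 345°): beam 1 = 1.0000 ≠ 1.7321 ✗
  (5.5, 5.5, 210°): beam 1 = 0.5176 ≠ 1.7321 ✗
  (3.5, 3.5, 120°): beam 1 = 0.5176 ≠ 1.7321 ✗
  …
  (2.5, 2.5, 75°): r_1=1.7321, r_2=0.5176, r_3=0.5774, r_4=1.5529, r_5=1.7321, r_6=1.5529, r_7=1.0000 — all match ✓
Only this pose fits every beam.

(x, y, θ) = (2.5, 2.5, 75°)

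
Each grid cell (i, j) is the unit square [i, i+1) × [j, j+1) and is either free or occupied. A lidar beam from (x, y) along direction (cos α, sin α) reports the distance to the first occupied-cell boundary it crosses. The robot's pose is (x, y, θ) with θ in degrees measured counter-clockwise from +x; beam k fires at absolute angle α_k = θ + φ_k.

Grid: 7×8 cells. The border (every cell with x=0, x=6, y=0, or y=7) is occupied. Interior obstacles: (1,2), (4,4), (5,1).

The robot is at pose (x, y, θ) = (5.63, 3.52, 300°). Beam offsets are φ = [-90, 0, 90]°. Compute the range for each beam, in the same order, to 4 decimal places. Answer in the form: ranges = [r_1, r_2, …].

ranges = [5.0400, 0.7400, 0.4272]

beam 1: φ=-90°, α=210°
  direction (-0.8660, -0.5000); cell (5,3); t to first gridline: x 0.7275, y 1.0400 (then +1.1547 / +2.0000)
    (4,3) via x @ 0.7275
    (4,2) via y @ 1.0400
    (3,2) via x @ 1.8822
    (2,2) via x @ 3.0369
    (2,1) via y @ 3.0400
    (1,1) via x @ 4.1916
    (1,0) via y @ 5.0400  # hit
  → r_1 = 5.0400
beam 2: φ=0°, α=300°
  direction (0.5000, -0.8660); cell (5,3); t to first gridline: x 0.7400, y 0.6004 (then +2.0000 / +1.1547)
    (5,2) via y @ 0.6004
    (6,2) via x @ 0.7400  # hit
  → r_2 = 0.7400
beam 3: φ=90°, α=30°
  direction (0.8660, 0.5000); cell (5,3); t to first gridline: x 0.4272, y 0.9600 (then +1.1547 / +2.0000)
    (6,3) via x @ 0.4272  # hit
  → r_3 = 0.4272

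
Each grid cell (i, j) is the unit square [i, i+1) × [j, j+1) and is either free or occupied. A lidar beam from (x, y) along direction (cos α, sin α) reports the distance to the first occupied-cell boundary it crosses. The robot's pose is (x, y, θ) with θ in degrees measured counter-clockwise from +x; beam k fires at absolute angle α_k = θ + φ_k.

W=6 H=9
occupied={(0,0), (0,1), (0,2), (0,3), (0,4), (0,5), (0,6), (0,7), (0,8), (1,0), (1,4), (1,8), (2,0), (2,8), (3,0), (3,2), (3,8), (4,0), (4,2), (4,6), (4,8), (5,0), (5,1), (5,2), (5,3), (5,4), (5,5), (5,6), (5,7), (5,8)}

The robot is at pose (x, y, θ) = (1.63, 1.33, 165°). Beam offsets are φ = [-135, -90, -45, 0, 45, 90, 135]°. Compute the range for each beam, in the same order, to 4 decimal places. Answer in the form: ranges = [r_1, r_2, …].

ranges = [1.5819, 6.9053, 1.2600, 0.6522, 0.6600, 0.3416, 0.3811]

beam 1: φ=-135°, α=30°
  direction (0.8660, 0.5000); cell (1,1); t to first gridline: x 0.4272, y 1.3400 (then +1.1547 / +2.0000)
    (2,1) via x @ 0.4272
    (2,2) via y @ 1.3400
    (3,2) via x @ 1.5819  # hit
  → r_1 = 1.5819
beam 2: φ=-90°, α=75°
  direction (0.2588, 0.9659); cell (1,1); t to first gridline: x 1.4296, y 0.6936 (then +3.8637 / +1.0353)
    (1,2) via y @ 0.6936
    (2,2) via x @ 1.4296
    (2,3) via y @ 1.7289
    (2,4) via y @ 2.7642
    (2,5) via y @ 3.7995
    (2,6) via y @ 4.8347
    (3,6) via x @ 5.2933
    (3,7) via y @ 5.8700
    (3,8) via y @ 6.9053  # hit
  → r_2 = 6.9053
beam 3: φ=-45°, α=120°
  direction (-0.5000, 0.8660); cell (1,1); t to first gridline: x 1.2600, y 0.7736 (then +2.0000 / +1.1547)
    (1,2) via y @ 0.7736
    (0,2) via x @ 1.2600  # hit
  → r_3 = 1.2600
beam 4: φ=0°, α=165°
  direction (-0.9659, 0.2588); cell (1,1); t to first gridline: x 0.6522, y 2.5887 (then +1.0353 / +3.8637)
    (0,1) via x @ 0.6522  # hit
  → r_4 = 0.6522
beam 5: φ=45°, α=210°
  direction (-0.8660, -0.5000); cell (1,1); t to first gridline: x 0.7275, y 0.6600 (then +1.1547 / +2.0000)
    (1,0) via y @ 0.6600  # hit
  → r_5 = 0.6600
beam 6: φ=90°, α=255°
  direction (-0.2588, -0.9659); cell (1,1); t to first gridline: x 2.4341, y 0.3416 (then +3.8637 / +1.0353)
    (1,0) via y @ 0.3416  # hit
  → r_6 = 0.3416
beam 7: φ=135°, α=300°
  direction (0.5000, -0.8660); cell (1,1); t to first gridline: x 0.7400, y 0.3811 (then +2.0000 / +1.1547)
    (1,0) via y @ 0.3811  # hit
  → r_7 = 0.3811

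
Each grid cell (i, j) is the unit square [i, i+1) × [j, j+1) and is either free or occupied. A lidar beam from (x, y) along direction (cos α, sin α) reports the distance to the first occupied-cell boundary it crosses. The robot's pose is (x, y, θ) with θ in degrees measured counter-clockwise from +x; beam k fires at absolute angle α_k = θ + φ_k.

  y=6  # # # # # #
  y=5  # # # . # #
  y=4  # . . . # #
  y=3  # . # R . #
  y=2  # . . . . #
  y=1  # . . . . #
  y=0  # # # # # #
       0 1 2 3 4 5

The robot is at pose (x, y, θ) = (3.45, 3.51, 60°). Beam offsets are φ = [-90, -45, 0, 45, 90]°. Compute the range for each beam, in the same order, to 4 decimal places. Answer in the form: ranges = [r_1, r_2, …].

beam 1: φ=-90°, α=330°
  d=(0.8660,-0.5000)  start (3,3)  tX=0.6351 tY=1.0200  stride 1/|dx|=1.1547 1/|dy|=2.0000
    cross x-line → (4,3), t=0.6351
    cross y-line → (4,2), t=1.0200
    cross x-line → (5,2), t=1.7898 (wall)
  → r_1 = 1.7898
beam 2: φ=-45°, α=15°
  d=(0.9659,0.2588)  start (3,3)  tX=0.5694 tY=1.8932  stride 1/|dx|=1.0353 1/|dy|=3.8637
    cross x-line → (4,3), t=0.5694
    cross x-line → (5,3), t=1.6047 (wall)
  → r_2 = 1.6047
beam 3: φ=0°, α=60°
  d=(0.5000,0.8660)  start (3,3)  tX=1.1000 tY=0.5658  stride 1/|dx|=2.0000 1/|dy|=1.1547
    cross y-line → (3,4), t=0.5658
    cross x-line → (4,4), t=1.1000 (wall)
  → r_3 = 1.1000
beam 4: φ=45°, α=105°
  d=(-0.2588,0.9659)  start (3,3)  tX=1.7387 tY=0.5073  stride 1/|dx|=3.8637 1/|dy|=1.0353
    cross y-line → (3,4), t=0.5073
    cross y-line → (3,5), t=1.5426
    cross x-line → (2,5), t=1.7387 (wall)
  → r_4 = 1.7387
beam 5: φ=90°, α=150°
  d=(-0.8660,0.5000)  start (3,3)  tX=0.5196 tY=0.9800  stride 1/|dx|=1.1547 1/|dy|=2.0000
    cross x-line → (2,3), t=0.5196 (wall)
  → r_5 = 0.5196

ranges = [1.7898, 1.6047, 1.1000, 1.7387, 0.5196]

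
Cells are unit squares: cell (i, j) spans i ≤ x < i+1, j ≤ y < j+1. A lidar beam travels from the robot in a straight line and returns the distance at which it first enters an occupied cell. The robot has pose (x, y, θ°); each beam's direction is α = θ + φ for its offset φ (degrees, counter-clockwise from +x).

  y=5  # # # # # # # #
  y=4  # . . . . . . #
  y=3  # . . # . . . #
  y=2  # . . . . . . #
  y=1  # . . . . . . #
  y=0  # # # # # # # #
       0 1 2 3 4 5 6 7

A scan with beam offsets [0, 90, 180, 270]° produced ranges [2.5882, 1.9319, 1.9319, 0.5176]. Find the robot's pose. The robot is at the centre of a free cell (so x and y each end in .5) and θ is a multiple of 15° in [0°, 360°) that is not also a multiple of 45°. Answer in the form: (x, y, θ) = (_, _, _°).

(x, y, θ) = (4.5, 1.5, 15°)

The pose lattice has 23·16 = 368 candidates. Test each by forward raycasting.
  (2.5, 1.5, 150°): beam 1 = 1.7321 ≠ 2.5882 ✗
  (5.5, 3.5, 240°): beam 1 = 2.8868 ≠ 2.5882 ✗
  (5.5, 1.5, 210°): beam 1 = 1.0000 ≠ 2.5882 ✗
  (4.5, 4.5, 330°): beam 1 = 2.8868 ≠ 2.5882 ✗
  …
  (4.5, 1.5, 15°): r_1=2.5882, r_2=1.9319, r_3=1.9319, r_4=0.5176 — all match ✓
No second candidate reproduces the full scan.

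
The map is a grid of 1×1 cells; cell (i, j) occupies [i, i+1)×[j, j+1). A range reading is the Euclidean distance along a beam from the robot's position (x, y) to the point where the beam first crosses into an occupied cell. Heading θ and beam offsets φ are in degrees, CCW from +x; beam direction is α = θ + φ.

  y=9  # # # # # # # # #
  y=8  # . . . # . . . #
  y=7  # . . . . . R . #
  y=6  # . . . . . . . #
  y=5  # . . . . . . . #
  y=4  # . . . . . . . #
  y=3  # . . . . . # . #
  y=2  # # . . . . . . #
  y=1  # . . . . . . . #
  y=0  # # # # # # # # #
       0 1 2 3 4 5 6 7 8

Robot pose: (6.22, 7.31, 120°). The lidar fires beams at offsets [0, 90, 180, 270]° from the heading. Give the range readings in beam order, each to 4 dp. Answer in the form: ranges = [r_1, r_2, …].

beam 1: φ=0°, α=120°
  d=(-0.5000,0.8660)  start (6,7)  tX=0.4400 tY=0.7967  stride 1/|dx|=2.0000 1/|dy|=1.1547
    cross x-line → (5,7), t=0.4400
    cross y-line → (5,8), t=0.7967
    cross y-line → (5,9), t=1.9514 (wall)
  → r_1 = 1.9514
beam 2: φ=90°, α=210°
  d=(-0.8660,-0.5000)  start (6,7)  tX=0.2540 tY=0.6200  stride 1/|dx|=1.1547 1/|dy|=2.0000
    cross x-line → (5,7), t=0.2540
    cross y-line → (5,6), t=0.6200
    cross x-line → (4,6), t=1.4087
    cross x-line → (3,6), t=2.5634
    cross y-line → (3,5), t=2.6200
    cross x-line → (2,5), t=3.7181
    cross y-line → (2,4), t=4.6200
    cross x-line → (1,4), t=4.8728
    cross x-line → (0,4), t=6.0275 (wall)
  → r_2 = 6.0275
beam 3: φ=180°, α=300°
  d=(0.5000,-0.8660)  start (6,7)  tX=1.5600 tY=0.3580  stride 1/|dx|=2.0000 1/|dy|=1.1547
    cross y-line → (6,6), t=0.3580
    cross y-line → (6,5), t=1.5127
    cross x-line → (7,5), t=1.5600
    cross y-line → (7,4), t=2.6674
    cross x-line → (8,4), t=3.5600 (wall)
  → r_3 = 3.5600
beam 4: φ=270°, α=30°
  d=(0.8660,0.5000)  start (6,7)  tX=0.9007 tY=1.3800  stride 1/|dx|=1.1547 1/|dy|=2.0000
    cross x-line → (7,7), t=0.9007
    cross y-line → (7,8), t=1.3800
    cross x-line → (8,8), t=2.0554 (wall)
  → r_4 = 2.0554

ranges = [1.9514, 6.0275, 3.5600, 2.0554]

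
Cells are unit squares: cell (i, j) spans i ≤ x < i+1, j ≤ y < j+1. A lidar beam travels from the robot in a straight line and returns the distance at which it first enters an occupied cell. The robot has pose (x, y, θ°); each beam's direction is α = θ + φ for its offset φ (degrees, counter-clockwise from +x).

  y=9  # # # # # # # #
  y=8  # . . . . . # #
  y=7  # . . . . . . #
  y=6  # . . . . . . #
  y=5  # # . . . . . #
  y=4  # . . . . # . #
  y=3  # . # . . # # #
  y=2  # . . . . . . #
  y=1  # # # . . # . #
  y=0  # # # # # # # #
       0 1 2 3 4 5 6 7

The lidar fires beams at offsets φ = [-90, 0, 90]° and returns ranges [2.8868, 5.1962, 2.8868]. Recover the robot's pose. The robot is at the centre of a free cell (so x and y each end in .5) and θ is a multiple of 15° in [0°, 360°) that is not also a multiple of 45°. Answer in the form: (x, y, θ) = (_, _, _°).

(x, y, θ) = (5.5, 6.5, 210°)

The pose lattice has 39·16 = 624 candidates. Test each by forward raycasting.
  (4.5, 7.5, 165°): beam 1 = 1.5529 ≠ 2.8868 ✗
  (3.5, 1.5, 15°): beam 1 = 0.5176 ≠ 2.8868 ✗
  (2.5, 5.5, 330°): beam 1 = 3.0000 ≠ 2.8868 ✗
  …
  (5.5, 6.5, 210°): r_1=2.8868, r_2=5.1962, r_3=2.8868 — all match ✓
No second candidate reproduces the full scan.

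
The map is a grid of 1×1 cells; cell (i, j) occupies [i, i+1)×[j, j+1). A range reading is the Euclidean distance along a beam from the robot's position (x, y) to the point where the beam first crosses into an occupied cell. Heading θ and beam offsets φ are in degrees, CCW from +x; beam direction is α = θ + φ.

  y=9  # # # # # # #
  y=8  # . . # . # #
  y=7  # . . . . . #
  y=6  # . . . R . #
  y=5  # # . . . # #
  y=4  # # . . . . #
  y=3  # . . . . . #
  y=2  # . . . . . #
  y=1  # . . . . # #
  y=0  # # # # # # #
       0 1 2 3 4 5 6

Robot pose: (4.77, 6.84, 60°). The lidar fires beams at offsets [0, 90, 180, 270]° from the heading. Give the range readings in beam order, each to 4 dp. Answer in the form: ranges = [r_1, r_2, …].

beam 1: φ=0°, α=60°
  direction (0.5000, 0.8660); cell (4,6); t to first gridline: x 0.4600, y 0.1848 (then +2.0000 / +1.1547)
    (4,7) via y @ 0.1848
    (5,7) via x @ 0.4600
    (5,8) via y @ 1.3395  # hit
  → r_1 = 1.3395
beam 2: φ=90°, α=150°
  direction (-0.8660, 0.5000); cell (4,6); t to first gridline: x 0.8891, y 0.3200 (then +1.1547 / +2.0000)
    (4,7) via y @ 0.3200
    (3,7) via x @ 0.8891
    (2,7) via x @ 2.0438
    (2,8) via y @ 2.3200
    (1,8) via x @ 3.1985
    (1,9) via y @ 4.3200  # hit
  → r_2 = 4.3200
beam 3: φ=180°, α=240°
  direction (-0.5000, -0.8660); cell (4,6); t to first gridline: x 1.5400, y 0.9699 (then +2.0000 / +1.1547)
    (4,5) via y @ 0.9699
    (3,5) via x @ 1.5400
    (3,4) via y @ 2.1246
    (3,3) via y @ 3.2793
    (2,3) via x @ 3.5400
    (2,2) via y @ 4.4341
    (1,2) via x @ 5.5400
    (1,1) via y @ 5.5888
    (1,0) via y @ 6.7435  # hit
  → r_3 = 6.7435
beam 4: φ=270°, α=330°
  direction (0.8660, -0.5000); cell (4,6); t to first gridline: x 0.2656, y 1.6800 (then +1.1547 / +2.0000)
    (5,6) via x @ 0.2656
    (6,6) via x @ 1.4203  # hit
  → r_4 = 1.4203

ranges = [1.3395, 4.3200, 6.7435, 1.4203]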